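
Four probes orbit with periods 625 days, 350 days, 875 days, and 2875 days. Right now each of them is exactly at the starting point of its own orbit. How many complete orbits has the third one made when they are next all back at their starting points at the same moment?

230 orbits

They are all back at their starting positions together after one LCM of the periods.
625 = 5^4
350 = 2 × 5^2 × 7
875 = 5^3 × 7
2875 = 5^3 × 23
LCM(625, 350, 875, 2875) = 2 × 5^4 × 7 × 23 = 201250.
Orbits for period 875: 201250 / 875 = 230.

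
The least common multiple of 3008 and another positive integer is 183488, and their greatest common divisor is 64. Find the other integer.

3904

gcd × lcm = product of the two integers, so the other integer is (64 × 183488) / 3008 = 3904.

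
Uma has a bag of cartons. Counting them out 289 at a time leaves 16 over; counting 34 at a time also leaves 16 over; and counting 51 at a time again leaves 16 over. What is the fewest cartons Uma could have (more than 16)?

1750

N − 16 must be a common multiple of 289, 34, and 51.
289 = 17^2
34 = 2 × 17
51 = 3 × 17
LCM(289, 34, 51) = 2 × 3 × 17^2 = 1734.
Smallest N > 16 is LCM + 16 = 1734 + 16 = 1750.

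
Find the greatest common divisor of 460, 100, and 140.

460 = 2^2 × 5 × 23
100 = 2^2 × 5^2
140 = 2^2 × 5 × 7
gcd(460, 100, 140) = 2^2 × 5 = 20.

20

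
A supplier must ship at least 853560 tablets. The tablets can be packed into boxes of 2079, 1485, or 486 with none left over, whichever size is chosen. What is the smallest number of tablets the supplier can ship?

The number of tablets must be a common multiple of 2079, 1485, and 486, so a multiple of their LCM.
2079 = 3^3 × 7 × 11
1485 = 3^3 × 5 × 11
486 = 2 × 3^5
LCM(2079, 1485, 486) = 2 × 3^5 × 5 × 7 × 11 = 187110.
Smallest multiple of 187110 that is ≥ 853560: ⌈853560/187110⌉ × 187110 = 5 × 187110 = 935550.

935550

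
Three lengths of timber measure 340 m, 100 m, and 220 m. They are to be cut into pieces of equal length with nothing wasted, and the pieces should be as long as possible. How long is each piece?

Each piece length must divide every original length, so the longest possible is gcd(340, 100, 220).
340 = 2^2 × 5 × 17
100 = 2^2 × 5^2
220 = 2^2 × 5 × 11
gcd(340, 100, 220) = 2^2 × 5 = 20.

20 m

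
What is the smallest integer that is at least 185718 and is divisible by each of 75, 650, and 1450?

The integer must be a common multiple of 75, 650, and 1450, so a multiple of their LCM.
75 = 3 × 5^2
650 = 2 × 5^2 × 13
1450 = 2 × 5^2 × 29
LCM(75, 650, 1450) = 2 × 3 × 5^2 × 13 × 29 = 56550.
Smallest multiple of 56550 that is ≥ 185718: ⌈185718/56550⌉ × 56550 = 4 × 56550 = 226200.

226200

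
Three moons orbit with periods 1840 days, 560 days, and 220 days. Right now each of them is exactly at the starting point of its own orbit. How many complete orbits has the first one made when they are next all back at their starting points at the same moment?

77 orbits

All finish a whole number of cycles simultaneously at t = LCM of the periods.
1840 = 2^4 × 5 × 23
560 = 2^4 × 5 × 7
220 = 2^2 × 5 × 11
LCM(1840, 560, 220) = 2^4 × 5 × 7 × 11 × 23 = 141680.
Orbits for period 1840: 141680 / 1840 = 77.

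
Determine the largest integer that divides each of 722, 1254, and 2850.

38

722 = 2 × 19^2
1254 = 2 × 3 × 11 × 19
2850 = 2 × 3 × 5^2 × 19
gcd(722, 1254, 2850) = 2 × 19 = 38.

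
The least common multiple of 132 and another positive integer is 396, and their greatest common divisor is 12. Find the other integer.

gcd × lcm = product of the two integers, so the other integer is (12 × 396) / 132 = 36.

36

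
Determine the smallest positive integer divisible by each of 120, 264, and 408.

22440

120 = 2^3 × 3 × 5
264 = 2^3 × 3 × 11
408 = 2^3 × 3 × 17
LCM(120, 264, 408) = 2^3 × 3 × 5 × 11 × 17 = 22440.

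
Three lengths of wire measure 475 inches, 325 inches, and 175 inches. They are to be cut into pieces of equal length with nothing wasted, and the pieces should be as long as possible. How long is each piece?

Each piece length must divide every original length, so the longest possible is gcd(475, 325, 175).
475 = 5^2 × 19
325 = 5^2 × 13
175 = 5^2 × 7
gcd(475, 325, 175) = 5^2 = 25.

25 inches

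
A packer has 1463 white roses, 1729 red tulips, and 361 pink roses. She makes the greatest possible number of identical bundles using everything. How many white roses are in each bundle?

77

Number of bundles = gcd(1463, 1729, 361).
1463 = 7 × 11 × 19
1729 = 7 × 13 × 19
361 = 19^2
gcd(1463, 1729, 361) = 19.
white roses per bundle = 1463 / 19 = 77.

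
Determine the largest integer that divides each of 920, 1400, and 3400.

920 = 2^3 × 5 × 23
1400 = 2^3 × 5^2 × 7
3400 = 2^3 × 5^2 × 17
gcd(920, 1400, 3400) = 2^3 × 5 = 40.

40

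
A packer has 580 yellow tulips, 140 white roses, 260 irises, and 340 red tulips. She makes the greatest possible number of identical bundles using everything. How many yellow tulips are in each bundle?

29

Number of bundles = gcd(580, 140, 260, 340).
580 = 2^2 × 5 × 29
140 = 2^2 × 5 × 7
260 = 2^2 × 5 × 13
340 = 2^2 × 5 × 17
gcd(580, 140, 260, 340) = 2^2 × 5 = 20.
yellow tulips per bundle = 580 / 20 = 29.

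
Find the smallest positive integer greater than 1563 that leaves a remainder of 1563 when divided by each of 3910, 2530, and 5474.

302633

N − 1563 must be a common multiple of 3910, 2530, and 5474.
3910 = 2 × 5 × 17 × 23
2530 = 2 × 5 × 11 × 23
5474 = 2 × 7 × 17 × 23
LCM(3910, 2530, 5474) = 2 × 5 × 7 × 11 × 17 × 23 = 301070.
Smallest N > 1563 is LCM + 1563 = 301070 + 1563 = 302633.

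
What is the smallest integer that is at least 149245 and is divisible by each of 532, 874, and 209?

The integer must be a common multiple of 532, 874, and 209, so a multiple of their LCM.
532 = 2^2 × 7 × 19
874 = 2 × 19 × 23
209 = 11 × 19
LCM(532, 874, 209) = 2^2 × 7 × 11 × 19 × 23 = 134596.
Smallest multiple of 134596 that is ≥ 149245: ⌈149245/134596⌉ × 134596 = 2 × 134596 = 269192.

269192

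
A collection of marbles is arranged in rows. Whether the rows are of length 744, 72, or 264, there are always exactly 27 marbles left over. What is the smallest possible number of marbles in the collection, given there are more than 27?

N − 27 must be a common multiple of 744, 72, and 264.
744 = 2^3 × 3 × 31
72 = 2^3 × 3^2
264 = 2^3 × 3 × 11
LCM(744, 72, 264) = 2^3 × 3^2 × 11 × 31 = 24552.
Smallest N > 27 is LCM + 27 = 24552 + 27 = 24579.

24579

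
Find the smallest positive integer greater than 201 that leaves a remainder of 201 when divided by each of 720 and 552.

N − 201 must be a common multiple of 720 and 552.
720 = 2^4 × 3^2 × 5
552 = 2^3 × 3 × 23
LCM(720, 552) = 2^4 × 3^2 × 5 × 23 = 16560.
Smallest N > 201 is LCM + 201 = 16560 + 201 = 16761.

16761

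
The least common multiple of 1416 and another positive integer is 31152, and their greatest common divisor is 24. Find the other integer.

528

gcd × lcm = product of the two integers, so the other integer is (24 × 31152) / 1416 = 528.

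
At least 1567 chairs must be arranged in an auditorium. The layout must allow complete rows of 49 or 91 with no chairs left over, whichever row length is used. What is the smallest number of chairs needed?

1911

The number of chairs must be a common multiple of 49 and 91, so a multiple of their LCM.
49 = 7^2
91 = 7 × 13
LCM(49, 91) = 7^2 × 13 = 637.
Smallest multiple of 637 that is ≥ 1567: ⌈1567/637⌉ × 637 = 3 × 637 = 1911.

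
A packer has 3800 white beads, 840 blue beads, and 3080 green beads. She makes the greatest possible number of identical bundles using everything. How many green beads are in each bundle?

Number of bundles = gcd(3800, 840, 3080).
3800 = 2^3 × 5^2 × 19
840 = 2^3 × 3 × 5 × 7
3080 = 2^3 × 5 × 7 × 11
gcd(3800, 840, 3080) = 2^3 × 5 = 40.
green beads per bundle = 3080 / 40 = 77.

77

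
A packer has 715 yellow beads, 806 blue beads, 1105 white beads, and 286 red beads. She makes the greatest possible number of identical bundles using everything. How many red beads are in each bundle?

Number of bundles = gcd(715, 806, 1105, 286).
715 = 5 × 11 × 13
806 = 2 × 13 × 31
1105 = 5 × 13 × 17
286 = 2 × 11 × 13
gcd(715, 806, 1105, 286) = 13.
red beads per bundle = 286 / 13 = 22.

22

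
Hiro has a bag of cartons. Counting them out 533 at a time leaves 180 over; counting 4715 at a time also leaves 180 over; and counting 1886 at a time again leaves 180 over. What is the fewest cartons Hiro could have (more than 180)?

122770

N − 180 must be a common multiple of 533, 4715, and 1886.
533 = 13 × 41
4715 = 5 × 23 × 41
1886 = 2 × 23 × 41
LCM(533, 4715, 1886) = 2 × 5 × 13 × 23 × 41 = 122590.
Smallest N > 180 is LCM + 180 = 122590 + 180 = 122770.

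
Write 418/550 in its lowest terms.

19/25

418 = 2 × 11 × 19
550 = 2 × 5^2 × 11
gcd(418, 550) = 2 × 11 = 22.
Divide numerator and denominator by 22: 418/550 = 19/25.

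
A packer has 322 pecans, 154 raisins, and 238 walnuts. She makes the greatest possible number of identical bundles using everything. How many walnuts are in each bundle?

17

Number of bundles = gcd(322, 154, 238).
322 = 2 × 7 × 23
154 = 2 × 7 × 11
238 = 2 × 7 × 17
gcd(322, 154, 238) = 2 × 7 = 14.
walnuts per bundle = 238 / 14 = 17.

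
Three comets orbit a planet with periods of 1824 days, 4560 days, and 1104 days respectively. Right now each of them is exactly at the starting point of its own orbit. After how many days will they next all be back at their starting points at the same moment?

209760 days

We need the least common multiple of the intervals.
1824 = 2^5 × 3 × 19
4560 = 2^4 × 3 × 5 × 19
1104 = 2^4 × 3 × 23
LCM(1824, 4560, 1104) = 2^5 × 3 × 5 × 19 × 23 = 209760.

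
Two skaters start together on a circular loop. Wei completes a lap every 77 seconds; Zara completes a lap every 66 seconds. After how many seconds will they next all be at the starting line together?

462 seconds

They coincide at every common multiple of the periods; the first is the LCM.
77 = 7 × 11
66 = 2 × 3 × 11
LCM(77, 66) = 2 × 3 × 7 × 11 = 462.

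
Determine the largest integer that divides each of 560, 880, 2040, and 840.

560 = 2^4 × 5 × 7
880 = 2^4 × 5 × 11
2040 = 2^3 × 3 × 5 × 17
840 = 2^3 × 3 × 5 × 7
gcd(560, 880, 2040, 840) = 2^3 × 5 = 40.

40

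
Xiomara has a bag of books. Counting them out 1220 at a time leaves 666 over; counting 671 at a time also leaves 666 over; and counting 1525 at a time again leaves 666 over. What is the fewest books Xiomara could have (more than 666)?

N − 666 must be a common multiple of 1220, 671, and 1525.
1220 = 2^2 × 5 × 61
671 = 11 × 61
1525 = 5^2 × 61
LCM(1220, 671, 1525) = 2^2 × 5^2 × 11 × 61 = 67100.
Smallest N > 666 is LCM + 666 = 67100 + 666 = 67766.

67766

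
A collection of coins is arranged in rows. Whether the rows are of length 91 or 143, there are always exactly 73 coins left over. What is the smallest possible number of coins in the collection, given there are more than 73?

1074

N − 73 must be a common multiple of 91 and 143.
91 = 7 × 13
143 = 11 × 13
LCM(91, 143) = 7 × 11 × 13 = 1001.
Smallest N > 73 is LCM + 73 = 1001 + 73 = 1074.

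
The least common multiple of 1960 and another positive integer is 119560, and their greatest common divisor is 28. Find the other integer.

1708

gcd × lcm = product of the two integers, so the other integer is (28 × 119560) / 1960 = 1708.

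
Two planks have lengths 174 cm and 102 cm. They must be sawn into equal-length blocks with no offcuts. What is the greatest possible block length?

This is the greatest common divisor of 174 and 102.
174 = 2 × 3 × 29
102 = 2 × 3 × 17
gcd(174, 102) = 2 × 3 = 6.

6 cm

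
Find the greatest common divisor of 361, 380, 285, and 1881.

19

361 = 19^2
380 = 2^2 × 5 × 19
285 = 3 × 5 × 19
1881 = 3^2 × 11 × 19
gcd(361, 380, 285, 1881) = 19.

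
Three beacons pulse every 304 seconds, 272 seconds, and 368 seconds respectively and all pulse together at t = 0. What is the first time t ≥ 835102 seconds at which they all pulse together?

950912 seconds

Joint pulses occur at multiples of LCM(304, 272, 368).
304 = 2^4 × 19
272 = 2^4 × 17
368 = 2^4 × 23
LCM(304, 272, 368) = 2^4 × 17 × 19 × 23 = 118864.
Smallest multiple of 118864 that is ≥ 835102: ⌈835102/118864⌉ × 118864 = 8 × 118864 = 950912.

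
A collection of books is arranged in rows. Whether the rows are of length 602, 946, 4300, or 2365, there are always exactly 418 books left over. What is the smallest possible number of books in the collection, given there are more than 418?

331518

N − 418 must be a common multiple of 602, 946, 4300, and 2365.
602 = 2 × 7 × 43
946 = 2 × 11 × 43
4300 = 2^2 × 5^2 × 43
2365 = 5 × 11 × 43
LCM(602, 946, 4300, 2365) = 2^2 × 5^2 × 7 × 11 × 43 = 331100.
Smallest N > 418 is LCM + 418 = 331100 + 418 = 331518.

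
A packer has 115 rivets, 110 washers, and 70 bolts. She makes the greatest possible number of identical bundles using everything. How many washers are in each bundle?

Number of bundles = gcd(115, 110, 70).
115 = 5 × 23
110 = 2 × 5 × 11
70 = 2 × 5 × 7
gcd(115, 110, 70) = 5.
washers per bundle = 110 / 5 = 22.

22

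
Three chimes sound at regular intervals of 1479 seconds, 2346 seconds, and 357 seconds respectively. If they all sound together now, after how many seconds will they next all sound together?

We need the least common multiple of the intervals.
1479 = 3 × 17 × 29
2346 = 2 × 3 × 17 × 23
357 = 3 × 7 × 17
LCM(1479, 2346, 357) = 2 × 3 × 7 × 17 × 23 × 29 = 476238.

476238 seconds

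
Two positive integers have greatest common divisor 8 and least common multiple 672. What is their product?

5376

For any two positive integers, gcd × lcm = product = 8 × 672 = 5376.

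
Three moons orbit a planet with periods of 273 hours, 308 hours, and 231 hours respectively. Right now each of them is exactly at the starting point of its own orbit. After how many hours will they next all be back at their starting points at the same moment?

They coincide at every common multiple of the periods; the first is the LCM.
273 = 3 × 7 × 13
308 = 2^2 × 7 × 11
231 = 3 × 7 × 11
LCM(273, 308, 231) = 2^2 × 3 × 7 × 11 × 13 = 12012.

12012 hours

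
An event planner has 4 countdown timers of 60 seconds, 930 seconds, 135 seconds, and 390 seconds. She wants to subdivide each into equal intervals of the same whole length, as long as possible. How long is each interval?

15 seconds

The interval must divide each timer length; the longest such is the gcd.
60 = 2^2 × 3 × 5
930 = 2 × 3 × 5 × 31
135 = 3^3 × 5
390 = 2 × 3 × 5 × 13
gcd(60, 930, 135, 390) = 3 × 5 = 15.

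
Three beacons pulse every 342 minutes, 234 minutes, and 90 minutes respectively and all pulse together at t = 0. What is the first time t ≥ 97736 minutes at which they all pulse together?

111150 minutes

Joint pulses occur at multiples of LCM(342, 234, 90).
342 = 2 × 3^2 × 19
234 = 2 × 3^2 × 13
90 = 2 × 3^2 × 5
LCM(342, 234, 90) = 2 × 3^2 × 5 × 13 × 19 = 22230.
Smallest multiple of 22230 that is ≥ 97736: ⌈97736/22230⌉ × 22230 = 5 × 22230 = 111150.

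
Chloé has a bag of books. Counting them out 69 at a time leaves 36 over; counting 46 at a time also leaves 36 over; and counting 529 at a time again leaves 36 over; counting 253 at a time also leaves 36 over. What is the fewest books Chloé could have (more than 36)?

34950

N − 36 must be a common multiple of 69, 46, 529, and 253.
69 = 3 × 23
46 = 2 × 23
529 = 23^2
253 = 11 × 23
LCM(69, 46, 529, 253) = 2 × 3 × 11 × 23^2 = 34914.
Smallest N > 36 is LCM + 36 = 34914 + 36 = 34950.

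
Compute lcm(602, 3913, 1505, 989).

602 = 2 × 7 × 43
3913 = 7 × 13 × 43
1505 = 5 × 7 × 43
989 = 23 × 43
LCM(602, 3913, 1505, 989) = 2 × 5 × 7 × 13 × 23 × 43 = 899990.

899990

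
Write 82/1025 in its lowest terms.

2/25

82 = 2 × 41
1025 = 5^2 × 41
gcd(82, 1025) = 41.
Divide numerator and denominator by 41: 82/1025 = 2/25.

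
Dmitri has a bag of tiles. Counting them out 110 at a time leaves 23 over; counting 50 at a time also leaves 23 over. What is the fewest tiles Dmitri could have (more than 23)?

573

N − 23 must be a common multiple of 110 and 50.
110 = 2 × 5 × 11
50 = 2 × 5^2
LCM(110, 50) = 2 × 5^2 × 11 = 550.
Smallest N > 23 is LCM + 23 = 550 + 23 = 573.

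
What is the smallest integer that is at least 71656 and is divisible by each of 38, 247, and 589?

The integer must be a common multiple of 38, 247, and 589, so a multiple of their LCM.
38 = 2 × 19
247 = 13 × 19
589 = 19 × 31
LCM(38, 247, 589) = 2 × 13 × 19 × 31 = 15314.
Smallest multiple of 15314 that is ≥ 71656: ⌈71656/15314⌉ × 15314 = 5 × 15314 = 76570.

76570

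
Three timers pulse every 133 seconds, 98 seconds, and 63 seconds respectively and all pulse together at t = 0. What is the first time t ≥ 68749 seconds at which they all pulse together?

Joint pulses occur at multiples of LCM(133, 98, 63).
133 = 7 × 19
98 = 2 × 7^2
63 = 3^2 × 7
LCM(133, 98, 63) = 2 × 3^2 × 7^2 × 19 = 16758.
Smallest multiple of 16758 that is ≥ 68749: ⌈68749/16758⌉ × 16758 = 5 × 16758 = 83790.

83790 seconds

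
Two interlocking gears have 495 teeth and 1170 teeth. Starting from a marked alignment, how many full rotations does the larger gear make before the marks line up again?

11 rotations

They are all back at their starting positions together after one LCM of the periods.
495 = 3^2 × 5 × 11
1170 = 2 × 3^2 × 5 × 13
LCM(495, 1170) = 2 × 3^2 × 5 × 11 × 13 = 12870.
Rotations for period 1170: 12870 / 1170 = 11.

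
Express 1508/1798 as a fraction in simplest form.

26/31

1508 = 2^2 × 13 × 29
1798 = 2 × 29 × 31
gcd(1508, 1798) = 2 × 29 = 58.
Divide numerator and denominator by 58: 1508/1798 = 26/31.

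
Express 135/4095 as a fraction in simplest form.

135 = 3^3 × 5
4095 = 3^2 × 5 × 7 × 13
gcd(135, 4095) = 3^2 × 5 = 45.
Divide numerator and denominator by 45: 135/4095 = 3/91.

3/91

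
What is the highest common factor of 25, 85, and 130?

5

25 = 5^2
85 = 5 × 17
130 = 2 × 5 × 13
gcd(25, 85, 130) = 5.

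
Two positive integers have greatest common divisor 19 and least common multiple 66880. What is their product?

For any two positive integers, gcd × lcm = product = 19 × 66880 = 1270720.

1270720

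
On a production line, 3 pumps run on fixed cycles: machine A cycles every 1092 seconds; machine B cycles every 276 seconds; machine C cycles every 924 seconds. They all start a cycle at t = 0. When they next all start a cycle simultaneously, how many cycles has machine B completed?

1001 cycles

All finish a whole number of cycles simultaneously at t = LCM of the periods.
1092 = 2^2 × 3 × 7 × 13
276 = 2^2 × 3 × 23
924 = 2^2 × 3 × 7 × 11
LCM(1092, 276, 924) = 2^2 × 3 × 7 × 11 × 13 × 23 = 276276.
Cycles for period 276: 276276 / 276 = 1001.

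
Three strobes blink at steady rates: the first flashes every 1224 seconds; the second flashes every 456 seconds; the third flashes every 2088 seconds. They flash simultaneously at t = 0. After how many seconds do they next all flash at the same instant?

They coincide at every common multiple of the periods; the first is the LCM.
1224 = 2^3 × 3^2 × 17
456 = 2^3 × 3 × 19
2088 = 2^3 × 3^2 × 29
LCM(1224, 456, 2088) = 2^3 × 3^2 × 17 × 19 × 29 = 674424.

674424 seconds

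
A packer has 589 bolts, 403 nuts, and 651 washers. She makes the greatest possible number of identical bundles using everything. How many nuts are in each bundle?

Number of bundles = gcd(589, 403, 651).
589 = 19 × 31
403 = 13 × 31
651 = 3 × 7 × 31
gcd(589, 403, 651) = 31.
nuts per bundle = 403 / 31 = 13.

13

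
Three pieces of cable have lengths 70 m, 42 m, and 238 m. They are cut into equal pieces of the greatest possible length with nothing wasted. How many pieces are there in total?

Piece length = gcd(70, 42, 238).
70 = 2 × 5 × 7
42 = 2 × 3 × 7
238 = 2 × 7 × 17
gcd(70, 42, 238) = 2 × 7 = 14.
Total pieces = 70/14 + 42/14 + 238/14 = 5 + 3 + 17 = 25.

25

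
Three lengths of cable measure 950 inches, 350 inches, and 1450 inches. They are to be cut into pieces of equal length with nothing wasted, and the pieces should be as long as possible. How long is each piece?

The greatest length dividing all of 950, 350, and 1450 is their gcd.
950 = 2 × 5^2 × 19
350 = 2 × 5^2 × 7
1450 = 2 × 5^2 × 29
gcd(950, 350, 1450) = 2 × 5^2 = 50.

50 inches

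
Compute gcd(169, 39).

169 = 13^2
39 = 3 × 13
gcd(169, 39) = 13.

13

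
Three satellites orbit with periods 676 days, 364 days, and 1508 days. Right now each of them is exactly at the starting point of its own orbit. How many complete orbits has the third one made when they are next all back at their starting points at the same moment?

All finish a whole number of cycles simultaneously at t = LCM of the periods.
676 = 2^2 × 13^2
364 = 2^2 × 7 × 13
1508 = 2^2 × 13 × 29
LCM(676, 364, 1508) = 2^2 × 7 × 13^2 × 29 = 137228.
Orbits for period 1508: 137228 / 1508 = 91.

91 orbits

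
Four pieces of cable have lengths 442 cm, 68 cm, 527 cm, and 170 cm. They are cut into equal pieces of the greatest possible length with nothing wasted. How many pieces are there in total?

Piece length = gcd(442, 68, 527, 170).
442 = 2 × 13 × 17
68 = 2^2 × 17
527 = 17 × 31
170 = 2 × 5 × 17
gcd(442, 68, 527, 170) = 17.
Total pieces = 442/17 + 68/17 + 527/17 + 170/17 = 26 + 4 + 31 + 10 = 71.

71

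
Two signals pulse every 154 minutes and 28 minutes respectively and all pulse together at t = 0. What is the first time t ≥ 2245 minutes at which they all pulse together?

2464 minutes

Joint pulses occur at multiples of LCM(154, 28).
154 = 2 × 7 × 11
28 = 2^2 × 7
LCM(154, 28) = 2^2 × 7 × 11 = 308.
Smallest multiple of 308 that is ≥ 2245: ⌈2245/308⌉ × 308 = 8 × 308 = 2464.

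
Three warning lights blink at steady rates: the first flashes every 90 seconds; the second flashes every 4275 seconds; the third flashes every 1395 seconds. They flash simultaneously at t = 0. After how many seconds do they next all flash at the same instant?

They coincide at every common multiple of the periods; the first is the LCM.
90 = 2 × 3^2 × 5
4275 = 3^2 × 5^2 × 19
1395 = 3^2 × 5 × 31
LCM(90, 4275, 1395) = 2 × 3^2 × 5^2 × 19 × 31 = 265050.

265050 seconds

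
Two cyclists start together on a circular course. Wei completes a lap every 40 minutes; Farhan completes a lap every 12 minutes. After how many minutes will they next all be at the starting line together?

We need the least common multiple of the intervals.
40 = 2^3 × 5
12 = 2^2 × 3
LCM(40, 12) = 2^3 × 3 × 5 = 120.

120 minutes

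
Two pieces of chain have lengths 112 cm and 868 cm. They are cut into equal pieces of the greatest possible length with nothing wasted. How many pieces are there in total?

35

Piece length = gcd(112, 868).
112 = 2^4 × 7
868 = 2^2 × 7 × 31
gcd(112, 868) = 2^2 × 7 = 28.
Total pieces = 112/28 + 868/28 = 4 + 31 = 35.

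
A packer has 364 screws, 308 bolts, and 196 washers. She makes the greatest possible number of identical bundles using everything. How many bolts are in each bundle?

11

Number of bundles = gcd(364, 308, 196).
364 = 2^2 × 7 × 13
308 = 2^2 × 7 × 11
196 = 2^2 × 7^2
gcd(364, 308, 196) = 2^2 × 7 = 28.
bolts per bundle = 308 / 28 = 11.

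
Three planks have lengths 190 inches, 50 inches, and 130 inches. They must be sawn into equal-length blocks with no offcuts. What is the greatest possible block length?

The block length must divide every plank, so the greatest is gcd(190, 50, 130).
190 = 2 × 5 × 19
50 = 2 × 5^2
130 = 2 × 5 × 13
gcd(190, 50, 130) = 2 × 5 = 10.

10 inches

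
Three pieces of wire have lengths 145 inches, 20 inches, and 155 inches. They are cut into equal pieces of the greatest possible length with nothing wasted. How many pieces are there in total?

Piece length = gcd(145, 20, 155).
145 = 5 × 29
20 = 2^2 × 5
155 = 5 × 31
gcd(145, 20, 155) = 5.
Total pieces = 145/5 + 20/5 + 155/5 = 29 + 4 + 31 = 64.

64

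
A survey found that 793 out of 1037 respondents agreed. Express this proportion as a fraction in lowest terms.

13/17

793 = 13 × 61
1037 = 17 × 61
gcd(793, 1037) = 61.
Divide numerator and denominator by 61: 793/1037 = 13/17.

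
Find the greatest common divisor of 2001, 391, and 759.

23

2001 = 3 × 23 × 29
391 = 17 × 23
759 = 3 × 11 × 23
gcd(2001, 391, 759) = 23.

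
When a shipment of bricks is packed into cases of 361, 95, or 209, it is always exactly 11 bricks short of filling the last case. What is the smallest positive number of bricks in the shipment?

19844

Being 11 short of a full case of size k means N ≡ −11 (mod k), i.e. N + 11 is a multiple of each size.
361 = 19^2
95 = 5 × 19
209 = 11 × 19
LCM(361, 95, 209) = 5 × 11 × 19^2 = 19855.
Smallest positive N is 19855 − 11 = 19844.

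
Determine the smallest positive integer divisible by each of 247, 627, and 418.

16302

247 = 13 × 19
627 = 3 × 11 × 19
418 = 2 × 11 × 19
LCM(247, 627, 418) = 2 × 3 × 11 × 13 × 19 = 16302.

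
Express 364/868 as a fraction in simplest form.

13/31

364 = 2^2 × 7 × 13
868 = 2^2 × 7 × 31
gcd(364, 868) = 2^2 × 7 = 28.
Divide numerator and denominator by 28: 364/868 = 13/31.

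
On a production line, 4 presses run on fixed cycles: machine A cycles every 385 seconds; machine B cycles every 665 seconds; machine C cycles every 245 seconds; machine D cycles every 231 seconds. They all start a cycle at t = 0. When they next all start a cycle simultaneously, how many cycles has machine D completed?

The first common completion time is the LCM of the periods.
385 = 5 × 7 × 11
665 = 5 × 7 × 19
245 = 5 × 7^2
231 = 3 × 7 × 11
LCM(385, 665, 245, 231) = 3 × 5 × 7^2 × 11 × 19 = 153615.
Cycles for period 231: 153615 / 231 = 665.

665 cycles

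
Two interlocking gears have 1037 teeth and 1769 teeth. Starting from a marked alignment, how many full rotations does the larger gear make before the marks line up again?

They are all back at their starting positions together after one LCM of the periods.
1037 = 17 × 61
1769 = 29 × 61
LCM(1037, 1769) = 17 × 29 × 61 = 30073.
Rotations for period 1769: 30073 / 1769 = 17.

17 rotations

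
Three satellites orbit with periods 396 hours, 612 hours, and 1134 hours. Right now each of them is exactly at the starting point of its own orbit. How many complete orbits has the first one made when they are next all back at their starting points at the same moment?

1071 orbits

The first common completion time is the LCM of the periods.
396 = 2^2 × 3^2 × 11
612 = 2^2 × 3^2 × 17
1134 = 2 × 3^4 × 7
LCM(396, 612, 1134) = 2^2 × 3^4 × 7 × 11 × 17 = 424116.
Orbits for period 396: 424116 / 396 = 1071.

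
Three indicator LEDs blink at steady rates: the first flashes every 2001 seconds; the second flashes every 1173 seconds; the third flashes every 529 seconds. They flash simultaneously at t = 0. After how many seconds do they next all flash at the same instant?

782391 seconds

The first simultaneous occurrence is after LCM of the individual periods.
2001 = 3 × 23 × 29
1173 = 3 × 17 × 23
529 = 23^2
LCM(2001, 1173, 529) = 3 × 17 × 23^2 × 29 = 782391.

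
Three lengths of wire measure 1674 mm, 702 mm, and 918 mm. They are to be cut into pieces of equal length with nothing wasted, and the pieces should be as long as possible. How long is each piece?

54 mm

The greatest length dividing all of 1674, 702, and 918 is their gcd.
1674 = 2 × 3^3 × 31
702 = 2 × 3^3 × 13
918 = 2 × 3^3 × 17
gcd(1674, 702, 918) = 2 × 3^3 = 54.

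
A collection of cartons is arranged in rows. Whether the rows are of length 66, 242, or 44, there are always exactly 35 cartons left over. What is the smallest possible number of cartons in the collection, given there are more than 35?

1487

N − 35 must be a common multiple of 66, 242, and 44.
66 = 2 × 3 × 11
242 = 2 × 11^2
44 = 2^2 × 11
LCM(66, 242, 44) = 2^2 × 3 × 11^2 = 1452.
Smallest N > 35 is LCM + 35 = 1452 + 35 = 1487.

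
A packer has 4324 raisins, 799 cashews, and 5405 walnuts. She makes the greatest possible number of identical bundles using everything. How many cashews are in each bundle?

17

Number of bundles = gcd(4324, 799, 5405).
4324 = 2^2 × 23 × 47
799 = 17 × 47
5405 = 5 × 23 × 47
gcd(4324, 799, 5405) = 47.
cashews per bundle = 799 / 47 = 17.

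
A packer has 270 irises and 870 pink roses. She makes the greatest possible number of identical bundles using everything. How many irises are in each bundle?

9

Number of bundles = gcd(270, 870).
270 = 2 × 3^3 × 5
870 = 2 × 3 × 5 × 29
gcd(270, 870) = 2 × 3 × 5 = 30.
irises per bundle = 270 / 30 = 9.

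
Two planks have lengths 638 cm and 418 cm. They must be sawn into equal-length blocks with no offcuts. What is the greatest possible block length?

22 cm

This is the greatest common divisor of 638 and 418.
638 = 2 × 11 × 29
418 = 2 × 11 × 19
gcd(638, 418) = 2 × 11 = 22.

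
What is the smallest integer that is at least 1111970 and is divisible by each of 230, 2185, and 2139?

The integer must be a common multiple of 230, 2185, and 2139, so a multiple of their LCM.
230 = 2 × 5 × 23
2185 = 5 × 19 × 23
2139 = 3 × 23 × 31
LCM(230, 2185, 2139) = 2 × 3 × 5 × 19 × 23 × 31 = 406410.
Smallest multiple of 406410 that is ≥ 1111970: ⌈1111970/406410⌉ × 406410 = 3 × 406410 = 1219230.

1219230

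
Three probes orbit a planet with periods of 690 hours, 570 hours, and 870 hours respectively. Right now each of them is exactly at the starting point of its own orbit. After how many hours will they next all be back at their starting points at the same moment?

380190 hours

We need the least common multiple of the intervals.
690 = 2 × 3 × 5 × 23
570 = 2 × 3 × 5 × 19
870 = 2 × 3 × 5 × 29
LCM(690, 570, 870) = 2 × 3 × 5 × 19 × 23 × 29 = 380190.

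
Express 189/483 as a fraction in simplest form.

189 = 3^3 × 7
483 = 3 × 7 × 23
gcd(189, 483) = 3 × 7 = 21.
Divide numerator and denominator by 21: 189/483 = 9/23.

9/23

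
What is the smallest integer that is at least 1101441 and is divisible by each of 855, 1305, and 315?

1214955

The integer must be a common multiple of 855, 1305, and 315, so a multiple of their LCM.
855 = 3^2 × 5 × 19
1305 = 3^2 × 5 × 29
315 = 3^2 × 5 × 7
LCM(855, 1305, 315) = 3^2 × 5 × 7 × 19 × 29 = 173565.
Smallest multiple of 173565 that is ≥ 1101441: ⌈1101441/173565⌉ × 173565 = 7 × 173565 = 1214955.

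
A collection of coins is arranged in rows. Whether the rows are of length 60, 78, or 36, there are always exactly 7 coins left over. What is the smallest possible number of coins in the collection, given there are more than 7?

2347

N − 7 must be a common multiple of 60, 78, and 36.
60 = 2^2 × 3 × 5
78 = 2 × 3 × 13
36 = 2^2 × 3^2
LCM(60, 78, 36) = 2^2 × 3^2 × 5 × 13 = 2340.
Smallest N > 7 is LCM + 7 = 2340 + 7 = 2347.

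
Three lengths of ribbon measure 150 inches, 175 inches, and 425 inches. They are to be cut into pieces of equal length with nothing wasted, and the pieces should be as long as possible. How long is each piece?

25 inches

Each piece length must divide every original length, so the longest possible is gcd(150, 175, 425).
150 = 2 × 3 × 5^2
175 = 5^2 × 7
425 = 5^2 × 17
gcd(150, 175, 425) = 5^2 = 25.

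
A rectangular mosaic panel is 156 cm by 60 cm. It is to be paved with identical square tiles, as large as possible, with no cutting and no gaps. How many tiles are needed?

65

Tile side = gcd(156, 60).
156 = 2^2 × 3 × 13
60 = 2^2 × 3 × 5
gcd(156, 60) = 2^2 × 3 = 12.
Tiles: (156/12) × (60/12) = 13 × 5 = 65.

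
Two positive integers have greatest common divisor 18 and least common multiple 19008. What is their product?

342144

For any two positive integers, gcd × lcm = product = 18 × 19008 = 342144.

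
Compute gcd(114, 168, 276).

114 = 2 × 3 × 19
168 = 2^3 × 3 × 7
276 = 2^2 × 3 × 23
gcd(114, 168, 276) = 2 × 3 = 6.

6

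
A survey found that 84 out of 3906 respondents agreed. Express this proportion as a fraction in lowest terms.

2/93

84 = 2^2 × 3 × 7
3906 = 2 × 3^2 × 7 × 31
gcd(84, 3906) = 2 × 3 × 7 = 42.
Divide numerator and denominator by 42: 84/3906 = 2/93.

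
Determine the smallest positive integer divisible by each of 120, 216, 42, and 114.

120 = 2^3 × 3 × 5
216 = 2^3 × 3^3
42 = 2 × 3 × 7
114 = 2 × 3 × 19
LCM(120, 216, 42, 114) = 2^3 × 3^3 × 5 × 7 × 19 = 143640.

143640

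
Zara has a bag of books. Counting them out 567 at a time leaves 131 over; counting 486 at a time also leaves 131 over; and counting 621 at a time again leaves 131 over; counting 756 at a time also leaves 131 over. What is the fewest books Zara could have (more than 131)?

156623

N − 131 must be a common multiple of 567, 486, 621, and 756.
567 = 3^4 × 7
486 = 2 × 3^5
621 = 3^3 × 23
756 = 2^2 × 3^3 × 7
LCM(567, 486, 621, 756) = 2^2 × 3^5 × 7 × 23 = 156492.
Smallest N > 131 is LCM + 131 = 156492 + 131 = 156623.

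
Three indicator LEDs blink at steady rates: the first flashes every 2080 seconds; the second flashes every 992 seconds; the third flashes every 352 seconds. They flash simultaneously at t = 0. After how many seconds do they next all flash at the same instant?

709280 seconds

We need the least common multiple of the intervals.
2080 = 2^5 × 5 × 13
992 = 2^5 × 31
352 = 2^5 × 11
LCM(2080, 992, 352) = 2^5 × 5 × 11 × 13 × 31 = 709280.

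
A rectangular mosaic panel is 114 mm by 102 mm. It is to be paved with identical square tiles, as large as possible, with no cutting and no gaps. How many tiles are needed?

Tile side = gcd(114, 102).
114 = 2 × 3 × 19
102 = 2 × 3 × 17
gcd(114, 102) = 2 × 3 = 6.
Tiles: (114/6) × (102/6) = 19 × 17 = 323.

323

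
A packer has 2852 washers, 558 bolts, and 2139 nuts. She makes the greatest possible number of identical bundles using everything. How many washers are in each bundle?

92

Number of bundles = gcd(2852, 558, 2139).
2852 = 2^2 × 23 × 31
558 = 2 × 3^2 × 31
2139 = 3 × 23 × 31
gcd(2852, 558, 2139) = 31.
washers per bundle = 2852 / 31 = 92.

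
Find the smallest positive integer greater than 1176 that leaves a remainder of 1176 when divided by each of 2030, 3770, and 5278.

N − 1176 must be a common multiple of 2030, 3770, and 5278.
2030 = 2 × 5 × 7 × 29
3770 = 2 × 5 × 13 × 29
5278 = 2 × 7 × 13 × 29
LCM(2030, 3770, 5278) = 2 × 5 × 7 × 13 × 29 = 26390.
Smallest N > 1176 is LCM + 1176 = 26390 + 1176 = 27566.

27566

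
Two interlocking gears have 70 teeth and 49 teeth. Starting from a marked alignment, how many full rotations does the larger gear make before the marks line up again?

7 rotations

The first common completion time is the LCM of the periods.
70 = 2 × 5 × 7
49 = 7^2
LCM(70, 49) = 2 × 5 × 7^2 = 490.
Rotations for period 70: 490 / 70 = 7.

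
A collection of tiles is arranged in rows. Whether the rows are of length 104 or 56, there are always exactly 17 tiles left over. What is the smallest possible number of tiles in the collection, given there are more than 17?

745

N − 17 must be a common multiple of 104 and 56.
104 = 2^3 × 13
56 = 2^3 × 7
LCM(104, 56) = 2^3 × 7 × 13 = 728.
Smallest N > 17 is LCM + 17 = 728 + 17 = 745.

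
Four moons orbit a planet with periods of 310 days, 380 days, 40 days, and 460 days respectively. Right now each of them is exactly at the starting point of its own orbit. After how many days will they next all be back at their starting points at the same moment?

We need the least common multiple of the intervals.
310 = 2 × 5 × 31
380 = 2^2 × 5 × 19
40 = 2^3 × 5
460 = 2^2 × 5 × 23
LCM(310, 380, 40, 460) = 2^3 × 5 × 19 × 23 × 31 = 541880.

541880 days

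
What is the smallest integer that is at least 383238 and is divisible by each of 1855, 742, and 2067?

The integer must be a common multiple of 1855, 742, and 2067, so a multiple of their LCM.
1855 = 5 × 7 × 53
742 = 2 × 7 × 53
2067 = 3 × 13 × 53
LCM(1855, 742, 2067) = 2 × 3 × 5 × 7 × 13 × 53 = 144690.
Smallest multiple of 144690 that is ≥ 383238: ⌈383238/144690⌉ × 144690 = 3 × 144690 = 434070.

434070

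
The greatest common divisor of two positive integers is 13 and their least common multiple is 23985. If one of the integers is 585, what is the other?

For two integers, gcd × lcm = product, so the other is (13 × 23985) / 585 = 311805 / 585 = 533.

533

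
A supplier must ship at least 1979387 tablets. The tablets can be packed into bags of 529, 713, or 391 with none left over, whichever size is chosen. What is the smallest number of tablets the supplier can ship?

2230264

The number of tablets must be a common multiple of 529, 713, and 391, so a multiple of their LCM.
529 = 23^2
713 = 23 × 31
391 = 17 × 23
LCM(529, 713, 391) = 17 × 23^2 × 31 = 278783.
Smallest multiple of 278783 that is ≥ 1979387: ⌈1979387/278783⌉ × 278783 = 8 × 278783 = 2230264.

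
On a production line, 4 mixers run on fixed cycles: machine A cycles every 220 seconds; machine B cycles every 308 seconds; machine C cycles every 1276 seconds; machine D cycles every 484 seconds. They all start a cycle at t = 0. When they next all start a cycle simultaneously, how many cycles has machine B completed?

All finish a whole number of cycles simultaneously at t = LCM of the periods.
220 = 2^2 × 5 × 11
308 = 2^2 × 7 × 11
1276 = 2^2 × 11 × 29
484 = 2^2 × 11^2
LCM(220, 308, 1276, 484) = 2^2 × 5 × 7 × 11^2 × 29 = 491260.
Cycles for period 308: 491260 / 308 = 1595.

1595 cycles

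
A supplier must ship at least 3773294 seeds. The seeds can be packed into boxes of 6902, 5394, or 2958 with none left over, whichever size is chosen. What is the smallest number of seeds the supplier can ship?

3851316

The number of seeds must be a common multiple of 6902, 5394, and 2958, so a multiple of their LCM.
6902 = 2 × 7 × 17 × 29
5394 = 2 × 3 × 29 × 31
2958 = 2 × 3 × 17 × 29
LCM(6902, 5394, 2958) = 2 × 3 × 7 × 17 × 29 × 31 = 641886.
Smallest multiple of 641886 that is ≥ 3773294: ⌈3773294/641886⌉ × 641886 = 6 × 641886 = 3851316.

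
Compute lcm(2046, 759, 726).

517638

2046 = 2 × 3 × 11 × 31
759 = 3 × 11 × 23
726 = 2 × 3 × 11^2
LCM(2046, 759, 726) = 2 × 3 × 11^2 × 23 × 31 = 517638.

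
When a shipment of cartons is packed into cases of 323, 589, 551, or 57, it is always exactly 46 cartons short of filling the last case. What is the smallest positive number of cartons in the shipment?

871085

Being 46 short of a full case of size k means N ≡ −46 (mod k), i.e. N + 46 is a multiple of each size.
323 = 17 × 19
589 = 19 × 31
551 = 19 × 29
57 = 3 × 19
LCM(323, 589, 551, 57) = 3 × 17 × 19 × 29 × 31 = 871131.
Smallest positive N is 871131 − 46 = 871085.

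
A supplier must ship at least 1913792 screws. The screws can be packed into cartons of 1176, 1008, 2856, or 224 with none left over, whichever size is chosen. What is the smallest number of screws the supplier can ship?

1919232

The number of screws must be a common multiple of 1176, 1008, 2856, and 224, so a multiple of their LCM.
1176 = 2^3 × 3 × 7^2
1008 = 2^4 × 3^2 × 7
2856 = 2^3 × 3 × 7 × 17
224 = 2^5 × 7
LCM(1176, 1008, 2856, 224) = 2^5 × 3^2 × 7^2 × 17 = 239904.
Smallest multiple of 239904 that is ≥ 1913792: ⌈1913792/239904⌉ × 239904 = 8 × 239904 = 1919232.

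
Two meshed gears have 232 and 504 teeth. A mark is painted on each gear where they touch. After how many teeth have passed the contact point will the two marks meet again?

The first simultaneous occurrence is after LCM of the individual periods.
232 = 2^3 × 29
504 = 2^3 × 3^2 × 7
LCM(232, 504) = 2^3 × 3^2 × 7 × 29 = 14616.

14616 teeth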